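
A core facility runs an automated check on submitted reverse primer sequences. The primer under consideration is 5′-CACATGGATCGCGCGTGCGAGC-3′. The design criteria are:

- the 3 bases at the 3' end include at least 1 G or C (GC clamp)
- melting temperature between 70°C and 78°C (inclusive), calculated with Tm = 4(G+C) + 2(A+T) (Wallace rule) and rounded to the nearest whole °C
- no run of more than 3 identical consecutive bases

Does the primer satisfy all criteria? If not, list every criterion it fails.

Meets all criteria.

Base counts: A=4, T=3, G=8, C=7 (length 22).
GC clamp: 3' end AGC has 2 G/C ✓
Tm: Tm = 2·7 + 4·15 = 74°C ✓
homopolymer run: longest run = 2 ✓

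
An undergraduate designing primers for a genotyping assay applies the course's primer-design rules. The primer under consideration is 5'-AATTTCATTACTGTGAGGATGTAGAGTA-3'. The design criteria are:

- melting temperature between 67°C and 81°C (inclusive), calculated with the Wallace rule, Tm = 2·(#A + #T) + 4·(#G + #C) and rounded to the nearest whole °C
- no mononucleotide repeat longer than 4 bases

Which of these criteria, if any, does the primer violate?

Base counts: A=9, T=10, G=7, C=2 (length 28).
Tm: Tm = 2·19 + 4·9 = 74°C ✓
homopolymer run: longest run = 3 ✓

Meets all criteria.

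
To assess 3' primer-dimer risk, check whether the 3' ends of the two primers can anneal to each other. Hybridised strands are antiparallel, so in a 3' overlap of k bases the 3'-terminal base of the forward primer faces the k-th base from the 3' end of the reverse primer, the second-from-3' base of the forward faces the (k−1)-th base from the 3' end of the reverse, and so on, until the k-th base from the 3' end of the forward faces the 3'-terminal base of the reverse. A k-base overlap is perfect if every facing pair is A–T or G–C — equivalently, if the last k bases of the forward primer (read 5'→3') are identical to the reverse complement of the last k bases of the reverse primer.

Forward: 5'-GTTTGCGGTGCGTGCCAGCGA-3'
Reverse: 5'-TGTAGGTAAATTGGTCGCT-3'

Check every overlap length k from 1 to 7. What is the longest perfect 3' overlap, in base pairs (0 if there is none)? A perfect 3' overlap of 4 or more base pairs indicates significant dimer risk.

Longest perfect overlap: 5 complementary base pairs; significant dimer risk (threshold 4).

Last 7 bases (5'→3') — forward …CCAGCGA, reverse …GGTCGCT.
Reverse complement of the reverse primer's last 7 bases: AGCGACC; its first k bases are the reverse complement of the reverse primer's last k bases, so a perfect k-base overlap needs the forward primer's last k bases to equal them.
Comparing (forward last k vs required): k=1: A vs A ✓; k=2: GA vs AG ✗; k=3: CGA vs AGC ✗; k=4: GCGA vs AGCG ✗; k=5: AGCGA vs AGCGA ✓; k=6: CAGCGA vs AGCGAC ✗; k=7: CCAGCGA vs AGCGACC ✗.
Perfect overlaps at k = 1, 5; the largest is 5.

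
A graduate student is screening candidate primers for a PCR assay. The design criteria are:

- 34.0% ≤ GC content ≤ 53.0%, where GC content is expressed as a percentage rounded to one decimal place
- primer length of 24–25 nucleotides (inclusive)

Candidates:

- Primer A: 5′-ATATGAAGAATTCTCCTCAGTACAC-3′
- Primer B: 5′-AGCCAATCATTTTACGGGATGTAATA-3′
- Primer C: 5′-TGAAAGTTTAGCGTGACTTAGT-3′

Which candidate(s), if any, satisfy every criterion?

Primer A (25 nt, A=9 T=7 G=3 C=6): GC 9/25 = 36.0% ✓; length 25 ✓ — passes.
Primer B (26 nt, A=9 T=8 G=5 C=4): GC 9/26 = 34.6% ✓; length 26, outside 24–25 ✗ — fails.
Primer C (22 nt, A=6 T=8 G=6 C=2): GC 8/22 = 36.4% ✓; length 22, outside 24–25 ✗ — fails.

Primer A only.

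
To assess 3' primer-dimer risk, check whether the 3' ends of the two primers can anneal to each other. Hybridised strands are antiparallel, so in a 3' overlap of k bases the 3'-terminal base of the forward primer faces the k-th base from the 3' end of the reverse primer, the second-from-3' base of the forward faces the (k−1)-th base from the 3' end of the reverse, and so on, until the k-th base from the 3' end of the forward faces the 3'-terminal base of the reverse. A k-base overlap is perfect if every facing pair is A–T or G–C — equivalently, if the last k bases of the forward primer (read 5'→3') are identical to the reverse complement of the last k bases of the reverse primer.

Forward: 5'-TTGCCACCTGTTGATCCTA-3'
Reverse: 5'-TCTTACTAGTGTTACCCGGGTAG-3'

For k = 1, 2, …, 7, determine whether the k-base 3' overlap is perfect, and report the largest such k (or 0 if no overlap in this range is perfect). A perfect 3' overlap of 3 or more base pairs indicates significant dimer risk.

Last 7 bases (5'→3') — forward …GATCCTA, reverse …CGGGTAG.
Reverse complement of the reverse primer's last 7 bases: CTACCCG; its first k bases are the reverse complement of the reverse primer's last k bases, so a perfect k-base overlap needs the forward primer's last k bases to equal them.
Comparing (forward last k vs required): k=1: A vs C ✗; k=2: TA vs CT ✗; k=3: CTA vs CTA ✓; k=4: CCTA vs CTAC ✗; k=5: TCCTA vs CTACC ✗; k=6: ATCCTA vs CTACCC ✗; k=7: GATCCTA vs CTACCCG ✗.
Only k = 3 is perfect, so the longest perfect 3' overlap is 3.

Longest perfect overlap: 3 complementary base pairs; significant dimer risk (threshold 3).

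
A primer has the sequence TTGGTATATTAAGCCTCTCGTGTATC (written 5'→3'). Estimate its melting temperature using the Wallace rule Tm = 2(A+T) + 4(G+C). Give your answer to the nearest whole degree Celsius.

Base counts: A=5, T=11, G=5, C=5 (length 26).
Tm = 2·(5+11) + 4·(5+5) = 2·16 + 4·10 = 32 + 40 = 72°C.

72°C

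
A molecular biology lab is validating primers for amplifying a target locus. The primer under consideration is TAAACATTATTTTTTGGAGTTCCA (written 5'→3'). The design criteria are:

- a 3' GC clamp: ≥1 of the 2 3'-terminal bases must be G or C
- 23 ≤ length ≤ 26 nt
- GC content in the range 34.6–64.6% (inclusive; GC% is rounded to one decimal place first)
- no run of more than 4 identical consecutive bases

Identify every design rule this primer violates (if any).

Fails: GC content, homopolymer run.

Base counts: A=7, T=11, G=3, C=3 (length 24).
GC clamp: 3' end CA has 1 G/C ✓
length: length 24 ✓
GC content: GC 6/24 = 25.0%, outside 34.6–64.6% ✗
homopolymer run: longest run = 6, exceeds 4 ✗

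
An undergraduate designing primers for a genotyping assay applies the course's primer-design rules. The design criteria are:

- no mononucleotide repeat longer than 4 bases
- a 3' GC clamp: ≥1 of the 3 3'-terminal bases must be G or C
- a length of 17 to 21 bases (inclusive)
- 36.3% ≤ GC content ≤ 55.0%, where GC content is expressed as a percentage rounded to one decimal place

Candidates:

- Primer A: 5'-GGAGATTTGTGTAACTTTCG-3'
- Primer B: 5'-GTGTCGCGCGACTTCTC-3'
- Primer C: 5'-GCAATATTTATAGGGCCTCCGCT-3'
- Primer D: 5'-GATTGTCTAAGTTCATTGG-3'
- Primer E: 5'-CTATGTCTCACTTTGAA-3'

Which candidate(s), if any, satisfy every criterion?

Primer A and Primer D.

Primer A (20 nt, A=4 T=8 G=6 C=2): longest run = 3 ✓; 3' end TCG has 2 G/C ✓; length 20 ✓; GC 8/20 = 40.0% ✓ — passes.
Primer B (17 nt, A=1 T=5 G=5 C=6): longest run = 2 ✓; 3' end CTC has 2 G/C ✓; length 17 ✓; GC 11/17 = 64.7%, outside 36.3–55.0% ✗ — fails.
Primer C (23 nt, A=5 T=7 G=5 C=6): longest run = 3 ✓; 3' end GCT has 2 G/C ✓; length 23, outside 17–21 ✗; GC 11/23 = 47.8% ✓ — fails.
Primer D (19 nt, A=4 T=8 G=5 C=2): longest run = 2 ✓; 3' end TGG has 2 G/C ✓; length 19 ✓; GC 7/19 = 36.8% ✓ — passes.
Primer E (17 nt, A=4 T=7 G=2 C=4): longest run = 3 ✓; 3' end GAA has 1 G/C ✓; length 17 ✓; GC 6/17 = 35.3%, outside 36.3–55.0% ✗ — fails.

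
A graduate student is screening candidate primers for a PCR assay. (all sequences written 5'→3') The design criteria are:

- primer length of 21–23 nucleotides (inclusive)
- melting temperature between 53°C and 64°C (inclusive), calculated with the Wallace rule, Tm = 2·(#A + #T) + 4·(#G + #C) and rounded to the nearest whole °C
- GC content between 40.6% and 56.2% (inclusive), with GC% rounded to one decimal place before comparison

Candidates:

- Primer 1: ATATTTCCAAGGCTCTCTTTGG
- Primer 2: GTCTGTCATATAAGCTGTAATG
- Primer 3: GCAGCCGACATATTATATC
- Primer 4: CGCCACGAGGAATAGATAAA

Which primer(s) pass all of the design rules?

Primer 1 (22 nt, A=4 T=9 G=4 C=5): length 22 ✓; Tm = 2·13 + 4·9 = 62°C ✓; GC 9/22 = 40.9% ✓ — passes.
Primer 2 (22 nt, A=6 T=8 G=5 C=3): length 22 ✓; Tm = 2·14 + 4·8 = 60°C ✓; GC 8/22 = 36.4%, outside 40.6–56.2% ✗ — fails.
Primer 3 (19 nt, A=6 T=5 G=3 C=5): length 19, outside 21–23 ✗; Tm = 2·11 + 4·8 = 54°C ✓; GC 8/19 = 42.1% ✓ — fails.
Primer 4 (20 nt, A=9 T=2 G=5 C=4): length 20, outside 21–23 ✗; Tm = 2·11 + 4·9 = 58°C ✓; GC 9/20 = 45.0% ✓ — fails.

Primer 1 only.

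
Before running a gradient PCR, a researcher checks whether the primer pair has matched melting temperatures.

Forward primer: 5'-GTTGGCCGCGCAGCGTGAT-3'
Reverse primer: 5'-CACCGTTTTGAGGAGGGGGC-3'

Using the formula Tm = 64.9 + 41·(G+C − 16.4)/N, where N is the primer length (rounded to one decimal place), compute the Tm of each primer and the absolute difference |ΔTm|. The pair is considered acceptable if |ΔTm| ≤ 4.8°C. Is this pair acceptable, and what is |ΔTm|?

Forward: G+C = 13, N = 19 → Tm = 64.9 + 41·(13 − 16.4)/19 = 57.6°C.
Reverse: G+C = 13, N = 20 → Tm = 64.9 + 41·(13 − 16.4)/20 = 57.9°C.
|ΔTm| = |57.6 − 57.9| = 0.3°C, ≤ 4.8°C.

|ΔTm| = 0.3°C; the pair is acceptable.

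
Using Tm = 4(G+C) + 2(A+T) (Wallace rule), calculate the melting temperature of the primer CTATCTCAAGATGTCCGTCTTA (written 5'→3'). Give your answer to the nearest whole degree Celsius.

62°C

Base counts: A=5, T=8, G=3, C=6 (length 22).
Tm = 2·(5+8) + 4·(3+6) = 2·13 + 4·9 = 26 + 36 = 62°C.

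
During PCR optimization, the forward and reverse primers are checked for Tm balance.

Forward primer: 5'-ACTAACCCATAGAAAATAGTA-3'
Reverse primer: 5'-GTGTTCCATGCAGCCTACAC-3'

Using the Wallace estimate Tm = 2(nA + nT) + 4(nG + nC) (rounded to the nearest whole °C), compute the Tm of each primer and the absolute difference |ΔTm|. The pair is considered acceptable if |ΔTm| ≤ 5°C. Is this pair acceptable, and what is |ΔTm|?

|ΔTm| = 8°C; the pair is not acceptable.

Forward: A=11 T=4 G=2 C=4 → Tm = 2·15 + 4·6 = 54°C.
Reverse: A=4 T=5 G=4 C=7 → Tm = 2·9 + 4·11 = 62°C.
|ΔTm| = |54 − 62| = 8°C, > 5°C.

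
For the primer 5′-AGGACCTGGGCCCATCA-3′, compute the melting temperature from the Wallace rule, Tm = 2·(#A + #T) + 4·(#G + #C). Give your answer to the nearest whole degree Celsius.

56°C

Base counts: A=4, T=2, G=5, C=6 (length 17).
Tm = 2·(4+2) + 4·(5+6) = 2·6 + 4·11 = 12 + 44 = 56°C.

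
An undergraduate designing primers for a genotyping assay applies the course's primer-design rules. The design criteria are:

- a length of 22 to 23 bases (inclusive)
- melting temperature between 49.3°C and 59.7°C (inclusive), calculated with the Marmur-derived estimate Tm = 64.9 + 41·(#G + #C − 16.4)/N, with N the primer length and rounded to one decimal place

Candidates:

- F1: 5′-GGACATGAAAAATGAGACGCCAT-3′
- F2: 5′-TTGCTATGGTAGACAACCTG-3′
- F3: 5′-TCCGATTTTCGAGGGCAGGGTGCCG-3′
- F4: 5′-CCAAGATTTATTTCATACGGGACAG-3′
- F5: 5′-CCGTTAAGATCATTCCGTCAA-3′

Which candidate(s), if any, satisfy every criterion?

F1 only.

F1 (23 nt, A=10 T=3 G=6 C=4): length 23 ✓; Tm = 64.9 + 41·(10 − 16.4)/23 = 53.5°C ✓ — passes.
F2 (20 nt, A=5 T=6 G=5 C=4): length 20, outside 22–23 ✗; Tm = 64.9 + 41·(9 − 16.4)/20 = 49.7°C ✓ — fails.
F3 (25 nt, A=3 T=6 G=10 C=6): length 25, outside 22–23 ✗; Tm = 64.9 + 41·(16 − 16.4)/25 = 64.2°C, outside 49.3–59.7°C ✗ — fails.
F4 (25 nt, A=8 T=7 G=5 C=5): length 25, outside 22–23 ✗; Tm = 64.9 + 41·(10 − 16.4)/25 = 54.4°C ✓ — fails.
F5 (21 nt, A=6 T=6 G=3 C=6): length 21, outside 22–23 ✗; Tm = 64.9 + 41·(9 − 16.4)/21 = 50.5°C ✓ — fails.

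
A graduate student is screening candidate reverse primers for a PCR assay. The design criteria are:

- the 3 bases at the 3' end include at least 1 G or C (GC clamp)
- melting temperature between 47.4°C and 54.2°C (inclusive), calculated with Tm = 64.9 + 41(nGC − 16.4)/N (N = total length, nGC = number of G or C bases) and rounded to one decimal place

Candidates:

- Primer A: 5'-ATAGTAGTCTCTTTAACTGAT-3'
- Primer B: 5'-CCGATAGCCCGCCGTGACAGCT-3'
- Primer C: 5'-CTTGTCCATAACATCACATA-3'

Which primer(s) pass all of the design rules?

Primer A (21 nt, A=6 T=9 G=3 C=3): 3' end GAT has 1 G/C ✓; Tm = 64.9 + 41·(6 − 16.4)/21 = 44.6°C, outside 47.4–54.2°C ✗ — fails.
Primer B (22 nt, A=4 T=3 G=6 C=9): 3' end GCT has 2 G/C ✓; Tm = 64.9 + 41·(15 − 16.4)/22 = 62.3°C, outside 47.4–54.2°C ✗ — fails.
Primer C (20 nt, A=7 T=6 G=1 C=6): 3' end ATA has 0 G/C, need ≥1 ✗; Tm = 64.9 + 41·(7 − 16.4)/20 = 45.6°C, outside 47.4–54.2°C ✗ — fails.

None of the candidates satisfy all criteria.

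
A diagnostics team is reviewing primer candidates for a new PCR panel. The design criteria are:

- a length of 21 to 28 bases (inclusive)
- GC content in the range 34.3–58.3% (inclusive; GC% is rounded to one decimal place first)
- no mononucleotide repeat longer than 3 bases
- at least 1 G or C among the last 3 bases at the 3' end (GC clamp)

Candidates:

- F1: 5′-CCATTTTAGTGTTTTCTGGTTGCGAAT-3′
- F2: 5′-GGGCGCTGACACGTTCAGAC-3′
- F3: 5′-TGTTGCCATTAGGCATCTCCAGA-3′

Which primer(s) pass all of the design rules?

F1 (27 nt, A=4 T=13 G=6 C=4): length 27 ✓; GC 10/27 = 37.0% ✓; longest run = 4, exceeds 3 ✗; 3' end AAT has 0 G/C, need ≥1 ✗ — fails.
F2 (20 nt, A=4 T=3 G=7 C=6): length 20, outside 21–28 ✗; GC 13/20 = 65.0%, outside 34.3–58.3% ✗; longest run = 3 ✓; 3' end GAC has 2 G/C ✓ — fails.
F3 (23 nt, A=5 T=7 G=5 C=6): length 23 ✓; GC 11/23 = 47.8% ✓; longest run = 2 ✓; 3' end AGA has 1 G/C ✓ — passes.

F3 only.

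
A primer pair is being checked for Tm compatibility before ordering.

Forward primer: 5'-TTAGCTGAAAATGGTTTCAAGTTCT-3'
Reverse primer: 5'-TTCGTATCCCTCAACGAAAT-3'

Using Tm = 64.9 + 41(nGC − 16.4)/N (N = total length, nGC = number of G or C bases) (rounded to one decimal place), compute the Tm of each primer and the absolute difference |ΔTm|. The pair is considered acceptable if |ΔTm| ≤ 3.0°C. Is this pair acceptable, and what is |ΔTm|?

Forward: G+C = 8, N = 25 → Tm = 64.9 + 41·(8 − 16.4)/25 = 51.1°C.
Reverse: G+C = 8, N = 20 → Tm = 64.9 + 41·(8 − 16.4)/20 = 47.7°C.
|ΔTm| = |51.1 − 47.7| = 3.4°C, > 3.0°C.

|ΔTm| = 3.4°C; the pair is not acceptable.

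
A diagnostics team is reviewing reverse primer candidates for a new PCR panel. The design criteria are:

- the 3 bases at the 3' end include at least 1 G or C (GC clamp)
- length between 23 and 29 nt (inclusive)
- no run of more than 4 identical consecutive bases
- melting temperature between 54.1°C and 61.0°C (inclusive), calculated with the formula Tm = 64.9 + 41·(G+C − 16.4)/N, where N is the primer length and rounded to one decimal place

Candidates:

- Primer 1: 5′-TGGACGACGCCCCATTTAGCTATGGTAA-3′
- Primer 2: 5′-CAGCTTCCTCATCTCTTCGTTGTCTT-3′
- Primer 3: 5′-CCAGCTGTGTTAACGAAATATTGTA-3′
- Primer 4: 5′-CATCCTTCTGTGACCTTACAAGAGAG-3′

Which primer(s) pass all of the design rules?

Primer 1 (28 nt, A=7 T=7 G=7 C=7): 3' end TAA has 0 G/C, need ≥1 ✗; length 28 ✓; longest run = 4 ✓; Tm = 64.9 + 41·(14 − 16.4)/28 = 61.4°C, outside 54.1–61.0°C ✗ — fails.
Primer 2 (26 nt, A=2 T=12 G=3 C=9): 3' end CTT has 1 G/C ✓; length 26 ✓; longest run = 2 ✓; Tm = 64.9 + 41·(12 − 16.4)/26 = 58.0°C ✓ — passes.
Primer 3 (25 nt, A=8 T=8 G=5 C=4): 3' end GTA has 1 G/C ✓; length 25 ✓; longest run = 3 ✓; Tm = 64.9 + 41·(9 − 16.4)/25 = 52.8°C, outside 54.1–61.0°C ✗ — fails.
Primer 4 (26 nt, A=7 T=7 G=5 C=7): 3' end GAG has 2 G/C ✓; length 26 ✓; longest run = 2 ✓; Tm = 64.9 + 41·(12 − 16.4)/26 = 58.0°C ✓ — passes.

Primer 2 and Primer 4.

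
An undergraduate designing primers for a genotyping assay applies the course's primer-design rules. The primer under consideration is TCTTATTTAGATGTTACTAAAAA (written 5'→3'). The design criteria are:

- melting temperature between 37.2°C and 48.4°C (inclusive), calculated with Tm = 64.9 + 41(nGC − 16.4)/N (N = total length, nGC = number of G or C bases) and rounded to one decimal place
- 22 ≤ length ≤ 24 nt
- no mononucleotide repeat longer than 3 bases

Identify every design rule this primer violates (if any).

Base counts: A=9, T=10, G=2, C=2 (length 23).
Tm: Tm = 64.9 + 41·(4 − 16.4)/23 = 42.8°C ✓
length: length 23 ✓
homopolymer run: longest run = 5, exceeds 3 ✗

Fails: homopolymer run.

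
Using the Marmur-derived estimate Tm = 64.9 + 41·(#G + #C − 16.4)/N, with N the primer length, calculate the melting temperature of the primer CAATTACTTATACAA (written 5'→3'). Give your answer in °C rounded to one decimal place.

28.3°C

Base counts: A=7, T=5, G=0, C=3; G+C = 3, N = 15.
Tm = 64.9 + 41·(3 − 16.4)/15 = 64.9 + -549.40/15 = 28.3°C.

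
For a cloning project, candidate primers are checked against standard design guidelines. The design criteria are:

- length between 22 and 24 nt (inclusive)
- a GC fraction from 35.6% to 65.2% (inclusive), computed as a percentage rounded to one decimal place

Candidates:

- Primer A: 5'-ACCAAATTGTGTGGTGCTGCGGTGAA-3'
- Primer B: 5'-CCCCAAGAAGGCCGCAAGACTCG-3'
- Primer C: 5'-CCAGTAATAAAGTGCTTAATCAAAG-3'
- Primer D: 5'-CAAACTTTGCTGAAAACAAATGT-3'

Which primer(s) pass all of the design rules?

Primer A (26 nt, A=6 T=7 G=9 C=4): length 26, outside 22–24 ✗; GC 13/26 = 50.0% ✓ — fails.
Primer B (23 nt, A=7 T=1 G=6 C=9): length 23 ✓; GC 15/23 = 65.2% ✓ — passes.
Primer C (25 nt, A=11 T=6 G=4 C=4): length 25, outside 22–24 ✗; GC 8/25 = 32.0%, outside 35.6–65.2% ✗ — fails.
Primer D (23 nt, A=10 T=6 G=3 C=4): length 23 ✓; GC 7/23 = 30.4%, outside 35.6–65.2% ✗ — fails.

Primer B only.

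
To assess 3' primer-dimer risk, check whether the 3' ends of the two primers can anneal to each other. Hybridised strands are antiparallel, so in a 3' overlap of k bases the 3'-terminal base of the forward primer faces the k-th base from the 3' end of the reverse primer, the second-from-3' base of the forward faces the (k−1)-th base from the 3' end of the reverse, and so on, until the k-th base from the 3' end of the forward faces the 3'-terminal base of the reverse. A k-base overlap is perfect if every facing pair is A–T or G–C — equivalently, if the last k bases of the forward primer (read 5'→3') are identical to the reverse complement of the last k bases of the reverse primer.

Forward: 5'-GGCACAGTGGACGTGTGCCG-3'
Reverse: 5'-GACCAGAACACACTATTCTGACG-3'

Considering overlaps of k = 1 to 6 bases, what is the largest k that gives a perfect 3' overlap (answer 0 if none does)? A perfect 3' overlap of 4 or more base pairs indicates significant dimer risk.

Last 6 bases (5'→3') — forward …GTGCCG, reverse …CTGACG.
Reverse complement of the reverse primer's last 6 bases: CGTCAG; its first k bases are the reverse complement of the reverse primer's last k bases, so a perfect k-base overlap needs the forward primer's last k bases to equal them.
Comparing (forward last k vs required): k=1: G vs C ✗; k=2: CG vs CG ✓; k=3: CCG vs CGT ✗; k=4: GCCG vs CGTC ✗; k=5: TGCCG vs CGTCA ✗; k=6: GTGCCG vs CGTCAG ✗.
Only k = 2 is perfect, so the longest perfect 3' overlap is 2.

Longest perfect overlap: 2 complementary base pairs; below the dimer-risk threshold (threshold 4).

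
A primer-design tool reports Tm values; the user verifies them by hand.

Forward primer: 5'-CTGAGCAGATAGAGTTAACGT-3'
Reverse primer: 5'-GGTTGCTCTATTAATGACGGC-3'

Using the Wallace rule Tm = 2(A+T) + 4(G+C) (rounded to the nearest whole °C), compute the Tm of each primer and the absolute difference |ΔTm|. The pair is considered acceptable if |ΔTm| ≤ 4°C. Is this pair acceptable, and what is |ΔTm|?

|ΔTm| = 2°C; the pair is acceptable.

Forward: A=7 T=5 G=6 C=3 → Tm = 2·12 + 4·9 = 60°C.
Reverse: A=4 T=7 G=6 C=4 → Tm = 2·11 + 4·10 = 62°C.
|ΔTm| = |60 − 62| = 2°C, ≤ 4°C.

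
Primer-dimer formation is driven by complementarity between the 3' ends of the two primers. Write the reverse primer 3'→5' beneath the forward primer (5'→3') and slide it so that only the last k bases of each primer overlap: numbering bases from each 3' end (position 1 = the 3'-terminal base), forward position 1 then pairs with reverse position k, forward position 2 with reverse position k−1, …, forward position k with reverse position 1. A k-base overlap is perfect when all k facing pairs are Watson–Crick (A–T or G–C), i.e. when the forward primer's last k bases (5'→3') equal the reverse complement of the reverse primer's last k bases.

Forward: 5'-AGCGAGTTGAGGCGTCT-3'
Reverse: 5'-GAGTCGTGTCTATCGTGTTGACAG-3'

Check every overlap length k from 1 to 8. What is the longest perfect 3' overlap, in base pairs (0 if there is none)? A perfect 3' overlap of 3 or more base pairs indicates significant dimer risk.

Last 8 bases (5'→3') — forward …AGGCGTCT, reverse …GTTGACAG.
Reverse complement of the reverse primer's last 8 bases: CTGTCAAC; its first k bases are the reverse complement of the reverse primer's last k bases, so a perfect k-base overlap needs the forward primer's last k bases to equal them.
Comparing (forward last k vs required): k=1: T vs C ✗; k=2: CT vs CT ✓; k=3: TCT vs CTG ✗; k=4: GTCT vs CTGT ✗; k=5: CGTCT vs CTGTC ✗; k=6: GCGTCT vs CTGTCA ✗; k=7: GGCGTCT vs CTGTCAA ✗; k=8: AGGCGTCT vs CTGTCAAC ✗.
Only k = 2 is perfect, so the longest perfect 3' overlap is 2.

Longest perfect overlap: 2 complementary base pairs; below the dimer-risk threshold (threshold 3).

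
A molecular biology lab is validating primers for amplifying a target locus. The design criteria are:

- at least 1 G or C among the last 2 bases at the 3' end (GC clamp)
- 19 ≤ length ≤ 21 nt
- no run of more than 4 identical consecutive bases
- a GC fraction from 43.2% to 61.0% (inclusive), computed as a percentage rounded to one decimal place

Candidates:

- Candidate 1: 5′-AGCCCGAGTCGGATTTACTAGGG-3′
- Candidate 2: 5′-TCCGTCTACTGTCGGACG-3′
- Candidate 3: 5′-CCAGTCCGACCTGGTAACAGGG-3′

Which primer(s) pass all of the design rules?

Candidate 1 (23 nt, A=5 T=5 G=8 C=5): 3' end GG has 2 G/C ✓; length 23, outside 19–21 ✗; longest run = 3 ✓; GC 13/23 = 56.5% ✓ — fails.
Candidate 2 (18 nt, A=2 T=5 G=5 C=6): 3' end CG has 2 G/C ✓; length 18, outside 19–21 ✗; longest run = 2 ✓; GC 11/18 = 61.1%, outside 43.2–61.0% ✗ — fails.
Candidate 3 (22 nt, A=5 T=3 G=7 C=7): 3' end GG has 2 G/C ✓; length 22, outside 19–21 ✗; longest run = 3 ✓; GC 14/22 = 63.6%, outside 43.2–61.0% ✗ — fails.

None of the candidates satisfy all criteria.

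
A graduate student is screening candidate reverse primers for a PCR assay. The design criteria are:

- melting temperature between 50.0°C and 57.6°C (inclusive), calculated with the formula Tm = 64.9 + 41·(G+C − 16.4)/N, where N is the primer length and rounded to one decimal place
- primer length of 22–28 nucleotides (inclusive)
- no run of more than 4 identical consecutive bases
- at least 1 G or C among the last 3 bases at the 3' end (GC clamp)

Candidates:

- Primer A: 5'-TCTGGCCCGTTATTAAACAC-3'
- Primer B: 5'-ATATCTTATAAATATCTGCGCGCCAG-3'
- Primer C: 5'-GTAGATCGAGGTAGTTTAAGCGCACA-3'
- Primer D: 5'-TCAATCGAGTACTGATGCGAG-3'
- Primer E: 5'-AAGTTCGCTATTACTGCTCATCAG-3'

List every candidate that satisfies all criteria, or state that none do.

Primer A (20 nt, A=5 T=6 G=3 C=6): Tm = 64.9 + 41·(9 − 16.4)/20 = 49.7°C, outside 50.0–57.6°C ✗; length 20, outside 22–28 ✗; longest run = 3 ✓; 3' end CAC has 2 G/C ✓ — fails.
Primer B (26 nt, A=8 T=8 G=4 C=6): Tm = 64.9 + 41·(10 − 16.4)/26 = 54.8°C ✓; length 26 ✓; longest run = 3 ✓; 3' end CAG has 2 G/C ✓ — passes.
Primer C (26 nt, A=8 T=6 G=8 C=4): Tm = 64.9 + 41·(12 − 16.4)/26 = 58.0°C, outside 50.0–57.6°C ✗; length 26 ✓; longest run = 3 ✓; 3' end ACA has 1 G/C ✓ — fails.
Primer D (21 nt, A=6 T=5 G=6 C=4): Tm = 64.9 + 41·(10 − 16.4)/21 = 52.4°C ✓; length 21, outside 22–28 ✗; longest run = 2 ✓; 3' end GAG has 2 G/C ✓ — fails.
Primer E (24 nt, A=6 T=8 G=4 C=6): Tm = 64.9 + 41·(10 − 16.4)/24 = 54.0°C ✓; length 24 ✓; longest run = 2 ✓; 3' end CAG has 2 G/C ✓ — passes.

Primer B and Primer E.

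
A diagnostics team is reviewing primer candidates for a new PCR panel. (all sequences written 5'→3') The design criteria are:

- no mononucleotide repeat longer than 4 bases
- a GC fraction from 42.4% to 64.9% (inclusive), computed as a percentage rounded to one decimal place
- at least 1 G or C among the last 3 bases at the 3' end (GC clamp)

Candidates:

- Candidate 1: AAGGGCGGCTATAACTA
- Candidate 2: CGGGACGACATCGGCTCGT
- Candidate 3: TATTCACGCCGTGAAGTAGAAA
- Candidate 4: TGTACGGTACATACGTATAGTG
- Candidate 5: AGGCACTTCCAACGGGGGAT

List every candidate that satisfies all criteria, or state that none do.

Candidate 1 only.

Candidate 1 (17 nt, A=6 T=3 G=5 C=3): longest run = 3 ✓; GC 8/17 = 47.1% ✓; 3' end CTA has 1 G/C ✓ — passes.
Candidate 2 (19 nt, A=3 T=3 G=7 C=6): longest run = 3 ✓; GC 13/19 = 68.4%, outside 42.4–64.9% ✗; 3' end CGT has 2 G/C ✓ — fails.
Candidate 3 (22 nt, A=8 T=5 G=5 C=4): longest run = 3 ✓; GC 9/22 = 40.9%, outside 42.4–64.9% ✗; 3' end AAA has 0 G/C, need ≥1 ✗ — fails.
Candidate 4 (22 nt, A=6 T=7 G=6 C=3): longest run = 2 ✓; GC 9/22 = 40.9%, outside 42.4–64.9% ✗; 3' end GTG has 2 G/C ✓ — fails.
Candidate 5 (20 nt, A=5 T=3 G=7 C=5): longest run = 5, exceeds 4 ✗; GC 12/20 = 60.0% ✓; 3' end GAT has 1 G/C ✓ — fails.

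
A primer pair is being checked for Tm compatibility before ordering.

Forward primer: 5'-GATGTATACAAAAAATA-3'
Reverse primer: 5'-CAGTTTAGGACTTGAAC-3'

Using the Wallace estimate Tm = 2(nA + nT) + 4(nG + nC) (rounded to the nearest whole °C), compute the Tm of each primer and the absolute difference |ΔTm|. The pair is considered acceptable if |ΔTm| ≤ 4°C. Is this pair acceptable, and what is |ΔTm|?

Forward: A=10 T=4 G=2 C=1 → Tm = 2·14 + 4·3 = 40°C.
Reverse: A=5 T=5 G=4 C=3 → Tm = 2·10 + 4·7 = 48°C.
|ΔTm| = |40 − 48| = 8°C, > 4°C.

|ΔTm| = 8°C; the pair is not acceptable.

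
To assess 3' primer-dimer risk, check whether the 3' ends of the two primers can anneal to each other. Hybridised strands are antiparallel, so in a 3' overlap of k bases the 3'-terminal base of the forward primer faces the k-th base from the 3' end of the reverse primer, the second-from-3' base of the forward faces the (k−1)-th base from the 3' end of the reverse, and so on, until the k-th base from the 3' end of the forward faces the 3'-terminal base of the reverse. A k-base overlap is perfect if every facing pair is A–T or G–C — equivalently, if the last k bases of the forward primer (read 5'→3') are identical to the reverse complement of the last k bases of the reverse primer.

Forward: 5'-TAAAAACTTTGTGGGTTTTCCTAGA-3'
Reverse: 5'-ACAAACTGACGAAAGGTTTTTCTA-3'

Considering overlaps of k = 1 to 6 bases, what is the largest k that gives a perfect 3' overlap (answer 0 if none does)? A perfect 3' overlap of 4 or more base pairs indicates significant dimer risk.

Longest perfect overlap: 4 complementary base pairs; significant dimer risk (threshold 4).

Last 6 bases (5'→3') — forward …CCTAGA, reverse …TTTCTA.
Reverse complement of the reverse primer's last 6 bases: TAGAAA; its first k bases are the reverse complement of the reverse primer's last k bases, so a perfect k-base overlap needs the forward primer's last k bases to equal them.
Comparing (forward last k vs required): k=1: A vs T ✗; k=2: GA vs TA ✗; k=3: AGA vs TAG ✗; k=4: TAGA vs TAGA ✓; k=5: CTAGA vs TAGAA ✗; k=6: CCTAGA vs TAGAAA ✗.
Only k = 4 is perfect, so the longest perfect 3' overlap is 4.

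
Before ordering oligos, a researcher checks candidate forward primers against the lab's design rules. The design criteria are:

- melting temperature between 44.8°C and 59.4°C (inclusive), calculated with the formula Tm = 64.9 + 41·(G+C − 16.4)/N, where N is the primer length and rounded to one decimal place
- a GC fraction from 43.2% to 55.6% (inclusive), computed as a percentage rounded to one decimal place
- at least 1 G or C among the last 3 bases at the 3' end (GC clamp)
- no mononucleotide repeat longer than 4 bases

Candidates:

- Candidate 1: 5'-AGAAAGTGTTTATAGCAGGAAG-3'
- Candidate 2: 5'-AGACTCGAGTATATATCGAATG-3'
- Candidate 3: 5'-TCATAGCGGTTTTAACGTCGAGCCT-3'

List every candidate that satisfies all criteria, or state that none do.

Candidate 3 only.

Candidate 1 (22 nt, A=9 T=5 G=7 C=1): Tm = 64.9 + 41·(8 − 16.4)/22 = 49.2°C ✓; GC 8/22 = 36.4%, outside 43.2–55.6% ✗; 3' end AAG has 1 G/C ✓; longest run = 3 ✓ — fails.
Candidate 2 (22 nt, A=8 T=6 G=5 C=3): Tm = 64.9 + 41·(8 − 16.4)/22 = 49.2°C ✓; GC 8/22 = 36.4%, outside 43.2–55.6% ✗; 3' end ATG has 1 G/C ✓; longest run = 2 ✓ — fails.
Candidate 3 (25 nt, A=5 T=8 G=6 C=6): Tm = 64.9 + 41·(12 − 16.4)/25 = 57.7°C ✓; GC 12/25 = 48.0% ✓; 3' end CCT has 2 G/C ✓; longest run = 4 ✓ — passes.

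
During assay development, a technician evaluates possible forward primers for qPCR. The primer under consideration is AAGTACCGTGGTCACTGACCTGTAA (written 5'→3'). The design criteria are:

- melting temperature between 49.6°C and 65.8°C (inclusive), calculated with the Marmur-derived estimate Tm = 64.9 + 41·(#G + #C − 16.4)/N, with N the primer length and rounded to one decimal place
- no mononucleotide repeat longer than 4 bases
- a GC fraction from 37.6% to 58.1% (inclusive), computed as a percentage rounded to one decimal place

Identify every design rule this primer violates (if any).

Meets all criteria.

Base counts: A=7, T=6, G=6, C=6 (length 25).
Tm: Tm = 64.9 + 41·(12 − 16.4)/25 = 57.7°C ✓
homopolymer run: longest run = 2 ✓
GC content: GC 12/25 = 48.0% ✓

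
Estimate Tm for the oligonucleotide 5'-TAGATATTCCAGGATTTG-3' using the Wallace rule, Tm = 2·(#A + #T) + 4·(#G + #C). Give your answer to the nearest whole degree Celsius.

Base counts: A=5, T=7, G=4, C=2 (length 18).
Tm = 2·(5+7) + 4·(4+2) = 2·12 + 4·6 = 24 + 24 = 48°C.

48°C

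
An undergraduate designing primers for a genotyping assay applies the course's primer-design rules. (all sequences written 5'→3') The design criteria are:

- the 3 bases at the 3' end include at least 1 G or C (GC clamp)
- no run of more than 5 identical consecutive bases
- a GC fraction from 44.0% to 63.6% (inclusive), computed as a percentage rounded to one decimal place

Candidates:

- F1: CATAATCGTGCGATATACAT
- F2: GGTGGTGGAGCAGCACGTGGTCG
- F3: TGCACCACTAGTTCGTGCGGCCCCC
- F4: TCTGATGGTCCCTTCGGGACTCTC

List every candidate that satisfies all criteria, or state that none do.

F4 only.

F1 (20 nt, A=7 T=6 G=3 C=4): 3' end CAT has 1 G/C ✓; longest run = 2 ✓; GC 7/20 = 35.0%, outside 44.0–63.6% ✗ — fails.
F2 (23 nt, A=3 T=4 G=12 C=4): 3' end TCG has 2 G/C ✓; longest run = 2 ✓; GC 16/23 = 69.6%, outside 44.0–63.6% ✗ — fails.
F3 (25 nt, A=3 T=5 G=6 C=11): 3' end CCC has 3 G/C ✓; longest run = 5 ✓; GC 17/25 = 68.0%, outside 44.0–63.6% ✗ — fails.
F4 (24 nt, A=2 T=8 G=6 C=8): 3' end CTC has 2 G/C ✓; longest run = 3 ✓; GC 14/24 = 58.3% ✓ — passes.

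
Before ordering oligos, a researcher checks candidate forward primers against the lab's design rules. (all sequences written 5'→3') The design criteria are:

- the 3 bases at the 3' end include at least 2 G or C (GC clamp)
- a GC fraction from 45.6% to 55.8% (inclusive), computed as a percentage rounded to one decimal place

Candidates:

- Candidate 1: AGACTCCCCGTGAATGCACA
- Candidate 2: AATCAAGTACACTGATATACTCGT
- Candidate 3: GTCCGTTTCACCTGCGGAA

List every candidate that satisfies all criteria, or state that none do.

Candidate 1 (20 nt, A=6 T=3 G=4 C=7): 3' end ACA has 1 G/C, need ≥2 ✗; GC 11/20 = 55.0% ✓ — fails.
Candidate 2 (24 nt, A=9 T=7 G=3 C=5): 3' end CGT has 2 G/C ✓; GC 8/24 = 33.3%, outside 45.6–55.8% ✗ — fails.
Candidate 3 (19 nt, A=3 T=5 G=5 C=6): 3' end GAA has 1 G/C, need ≥2 ✗; GC 11/19 = 57.9%, outside 45.6–55.8% ✗ — fails.

None of the candidates satisfy all criteria.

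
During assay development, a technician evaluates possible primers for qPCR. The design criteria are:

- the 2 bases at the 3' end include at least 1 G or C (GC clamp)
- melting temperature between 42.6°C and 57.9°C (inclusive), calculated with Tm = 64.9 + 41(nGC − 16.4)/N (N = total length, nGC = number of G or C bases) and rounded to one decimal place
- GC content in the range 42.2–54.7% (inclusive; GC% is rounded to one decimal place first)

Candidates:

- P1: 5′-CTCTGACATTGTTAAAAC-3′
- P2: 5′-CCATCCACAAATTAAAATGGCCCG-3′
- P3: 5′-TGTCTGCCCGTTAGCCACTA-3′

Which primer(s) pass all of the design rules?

P1 (18 nt, A=6 T=6 G=2 C=4): 3' end AC has 1 G/C ✓; Tm = 64.9 + 41·(6 − 16.4)/18 = 41.2°C, outside 42.6–57.9°C ✗; GC 6/18 = 33.3%, outside 42.2–54.7% ✗ — fails.
P2 (24 nt, A=9 T=4 G=3 C=8): 3' end CG has 2 G/C ✓; Tm = 64.9 + 41·(11 − 16.4)/24 = 55.7°C ✓; GC 11/24 = 45.8% ✓ — passes.
P3 (20 nt, A=3 T=6 G=4 C=7): 3' end TA has 0 G/C, need ≥1 ✗; Tm = 64.9 + 41·(11 − 16.4)/20 = 53.8°C ✓; GC 11/20 = 55.0%, outside 42.2–54.7% ✗ — fails.

P2 only.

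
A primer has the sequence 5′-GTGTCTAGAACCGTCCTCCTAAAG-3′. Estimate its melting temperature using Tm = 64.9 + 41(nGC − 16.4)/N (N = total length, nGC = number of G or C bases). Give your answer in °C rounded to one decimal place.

57.4°C

Base counts: A=6, T=6, G=5, C=7; G+C = 12, N = 24.
Tm = 64.9 + 41·(12 − 16.4)/24 = 64.9 + -180.40/24 = 57.4°C.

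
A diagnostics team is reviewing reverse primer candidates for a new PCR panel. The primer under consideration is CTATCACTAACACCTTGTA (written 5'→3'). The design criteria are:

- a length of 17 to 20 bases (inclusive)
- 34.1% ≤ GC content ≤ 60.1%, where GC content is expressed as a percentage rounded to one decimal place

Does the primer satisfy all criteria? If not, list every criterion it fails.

Base counts: A=6, T=6, G=1, C=6 (length 19).
length: length 19 ✓
GC content: GC 7/19 = 36.8% ✓

Meets all criteria.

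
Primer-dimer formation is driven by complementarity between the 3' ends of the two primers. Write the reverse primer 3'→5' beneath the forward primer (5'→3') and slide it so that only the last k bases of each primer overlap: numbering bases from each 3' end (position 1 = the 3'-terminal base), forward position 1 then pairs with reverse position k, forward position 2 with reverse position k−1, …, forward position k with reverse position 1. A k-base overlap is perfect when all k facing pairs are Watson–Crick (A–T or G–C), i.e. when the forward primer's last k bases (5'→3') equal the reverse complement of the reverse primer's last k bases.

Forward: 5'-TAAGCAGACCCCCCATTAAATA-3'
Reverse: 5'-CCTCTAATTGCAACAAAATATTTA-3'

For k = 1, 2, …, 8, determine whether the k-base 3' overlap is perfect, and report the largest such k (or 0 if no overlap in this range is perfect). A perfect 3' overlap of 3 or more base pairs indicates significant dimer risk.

Last 8 bases (5'→3') — forward …ATTAAATA, reverse …AATATTTA.
Reverse complement of the reverse primer's last 8 bases: TAAATATT; its first k bases are the reverse complement of the reverse primer's last k bases, so a perfect k-base overlap needs the forward primer's last k bases to equal them.
Comparing (forward last k vs required): k=1: A vs T ✗; k=2: TA vs TA ✓; k=3: ATA vs TAA ✗; k=4: AATA vs TAAA ✗; k=5: AAATA vs TAAAT ✗; k=6: TAAATA vs TAAATA ✓; k=7: TTAAATA vs TAAATAT ✗; k=8: ATTAAATA vs TAAATATT ✗.
Perfect overlaps at k = 2, 6; the largest is 6.

Longest perfect overlap: 6 complementary base pairs; significant dimer risk (threshold 3).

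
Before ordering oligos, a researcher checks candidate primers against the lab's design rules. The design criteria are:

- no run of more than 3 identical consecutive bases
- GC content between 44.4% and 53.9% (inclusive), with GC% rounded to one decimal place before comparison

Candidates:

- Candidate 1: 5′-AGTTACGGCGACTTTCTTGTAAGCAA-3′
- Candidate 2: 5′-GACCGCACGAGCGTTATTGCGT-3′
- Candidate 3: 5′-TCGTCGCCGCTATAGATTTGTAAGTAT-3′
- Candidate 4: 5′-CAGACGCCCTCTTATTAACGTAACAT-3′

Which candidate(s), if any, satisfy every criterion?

Candidate 1 (26 nt, A=7 T=8 G=6 C=5): longest run = 3 ✓; GC 11/26 = 42.3%, outside 44.4–53.9% ✗ — fails.
Candidate 2 (22 nt, A=4 T=5 G=7 C=6): longest run = 2 ✓; GC 13/22 = 59.1%, outside 44.4–53.9% ✗ — fails.
Candidate 3 (27 nt, A=6 T=10 G=6 C=5): longest run = 3 ✓; GC 11/27 = 40.7%, outside 44.4–53.9% ✗ — fails.
Candidate 4 (26 nt, A=8 T=7 G=3 C=8): longest run = 3 ✓; GC 11/26 = 42.3%, outside 44.4–53.9% ✗ — fails.

None of the candidates satisfy all criteria.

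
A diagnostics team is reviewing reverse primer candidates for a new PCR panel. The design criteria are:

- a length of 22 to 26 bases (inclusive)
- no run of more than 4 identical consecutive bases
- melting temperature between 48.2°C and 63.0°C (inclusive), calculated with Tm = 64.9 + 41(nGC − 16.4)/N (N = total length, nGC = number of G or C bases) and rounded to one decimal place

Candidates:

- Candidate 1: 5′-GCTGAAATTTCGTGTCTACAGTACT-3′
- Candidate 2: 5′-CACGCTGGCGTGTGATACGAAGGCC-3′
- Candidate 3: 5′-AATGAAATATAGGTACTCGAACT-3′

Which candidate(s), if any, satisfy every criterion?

Candidate 1 (25 nt, A=6 T=9 G=5 C=5): length 25 ✓; longest run = 3 ✓; Tm = 64.9 + 41·(10 − 16.4)/25 = 54.4°C ✓ — passes.
Candidate 2 (25 nt, A=5 T=4 G=9 C=7): length 25 ✓; longest run = 2 ✓; Tm = 64.9 + 41·(16 − 16.4)/25 = 64.2°C, outside 48.2–63.0°C ✗ — fails.
Candidate 3 (23 nt, A=10 T=6 G=4 C=3): length 23 ✓; longest run = 3 ✓; Tm = 64.9 + 41·(7 − 16.4)/23 = 48.1°C, outside 48.2–63.0°C ✗ — fails.

Candidate 1 only.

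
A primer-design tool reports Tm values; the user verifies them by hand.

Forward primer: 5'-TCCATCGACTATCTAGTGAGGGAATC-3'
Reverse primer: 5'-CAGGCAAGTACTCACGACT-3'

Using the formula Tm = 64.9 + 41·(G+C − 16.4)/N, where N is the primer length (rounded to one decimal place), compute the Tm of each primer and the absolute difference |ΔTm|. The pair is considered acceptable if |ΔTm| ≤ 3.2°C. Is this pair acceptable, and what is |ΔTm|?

Forward: G+C = 12, N = 26 → Tm = 64.9 + 41·(12 − 16.4)/26 = 58.0°C.
Reverse: G+C = 10, N = 19 → Tm = 64.9 + 41·(10 − 16.4)/19 = 51.1°C.
|ΔTm| = |58.0 − 51.1| = 6.9°C, > 3.2°C.

|ΔTm| = 6.9°C; the pair is not acceptable.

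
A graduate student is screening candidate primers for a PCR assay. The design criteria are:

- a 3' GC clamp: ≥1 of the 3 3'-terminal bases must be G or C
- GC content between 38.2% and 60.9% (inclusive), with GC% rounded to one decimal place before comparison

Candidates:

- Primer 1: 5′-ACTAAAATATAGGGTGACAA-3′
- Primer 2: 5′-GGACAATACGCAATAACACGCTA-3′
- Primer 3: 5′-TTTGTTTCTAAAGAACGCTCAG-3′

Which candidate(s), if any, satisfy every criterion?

Primer 2 only.

Primer 1 (20 nt, A=10 T=4 G=4 C=2): 3' end CAA has 1 G/C ✓; GC 6/20 = 30.0%, outside 38.2–60.9% ✗ — fails.
Primer 2 (23 nt, A=10 T=3 G=4 C=6): 3' end CTA has 1 G/C ✓; GC 10/23 = 43.5% ✓ — passes.
Primer 3 (22 nt, A=6 T=8 G=4 C=4): 3' end CAG has 2 G/C ✓; GC 8/22 = 36.4%, outside 38.2–60.9% ✗ — fails.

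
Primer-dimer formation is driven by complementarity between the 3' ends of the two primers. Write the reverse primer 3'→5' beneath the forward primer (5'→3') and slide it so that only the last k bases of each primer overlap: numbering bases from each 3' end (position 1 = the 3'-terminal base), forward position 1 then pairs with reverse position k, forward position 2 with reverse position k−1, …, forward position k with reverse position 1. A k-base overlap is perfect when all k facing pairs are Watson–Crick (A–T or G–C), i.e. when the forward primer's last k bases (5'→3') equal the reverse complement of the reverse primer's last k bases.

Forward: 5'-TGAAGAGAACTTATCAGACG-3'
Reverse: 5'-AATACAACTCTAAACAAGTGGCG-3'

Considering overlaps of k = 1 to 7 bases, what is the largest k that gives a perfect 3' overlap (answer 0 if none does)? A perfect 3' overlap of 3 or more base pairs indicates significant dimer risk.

Last 7 bases (5'→3') — forward …TCAGACG, reverse …AGTGGCG.
Reverse complement of the reverse primer's last 7 bases: CGCCACT; its first k bases are the reverse complement of the reverse primer's last k bases, so a perfect k-base overlap needs the forward primer's last k bases to equal them.
Comparing (forward last k vs required): k=1: G vs C ✗; k=2: CG vs CG ✓; k=3: ACG vs CGC ✗; k=4: GACG vs CGCC ✗; k=5: AGACG vs CGCCA ✗; k=6: CAGACG vs CGCCAC ✗; k=7: TCAGACG vs CGCCACT ✗.
Only k = 2 is perfect, so the longest perfect 3' overlap is 2.

Longest perfect overlap: 2 complementary base pairs; below the dimer-risk threshold (threshold 3).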